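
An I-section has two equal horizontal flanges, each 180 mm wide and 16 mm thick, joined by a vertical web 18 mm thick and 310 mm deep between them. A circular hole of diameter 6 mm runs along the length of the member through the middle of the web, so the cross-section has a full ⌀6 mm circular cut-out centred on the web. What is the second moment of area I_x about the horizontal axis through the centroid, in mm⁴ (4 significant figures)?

Split into non-overlapping primitives; take the origin at the lower-left of the bounding box.
Bottom flange: 180 × 16, A = 2 880 mm², y = 8 mm, Ī = 61 440 mm⁴.
Web: 18 × 310, A = 5 580 mm², y = 171 mm, Ī = 44 686 500 mm⁴.
Top flange: 180 × 16, A = 2 880 mm², y = 334 mm, Ī = 61 440 mm⁴.
Hole (subtracted): ⌀6, A = 28.2743 mm², y = 171 mm, Ī = 63.6173 mm⁴.
By symmetry the centroid is at mid-height, ȳ = 171 mm.
Transfer each piece to the horizontal axis through the centroid using Ī + A·d² with d = y − 171:
  bottom flange: d = -163 mm → contributes +76 580 160 mm⁴
  web: d = 0 mm → contributes +44 686 500 mm⁴
  top flange: d = 163 mm → contributes +76 580 160 mm⁴
  hole: d = 0 mm → contributes −63.6173 mm⁴
Total I = 197 846 756 mm⁴.

I_x ≈ 1.978 × 10⁸ mm⁴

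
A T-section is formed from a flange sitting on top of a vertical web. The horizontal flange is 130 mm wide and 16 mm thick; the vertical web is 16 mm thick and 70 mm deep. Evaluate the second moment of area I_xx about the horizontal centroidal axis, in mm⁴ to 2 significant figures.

I_xx ≈ 1.8 × 10⁶ mm⁴

Break the section into simple shapes (no overlaps), measuring from the bottom-left corner of the bounding box.
Flange: 130 × 16, A = 2 080 mm², y = 78 mm, Ī = 44 373 mm⁴.
Web: 16 × 70, A = 1 120 mm², y = 35 mm, Ī = 457 333 mm⁴.
Centroid: ȳ = ΣA·y / ΣA = 62.95 mm.
Transfer each piece to the horizontal centroidal axis using Ī + A·d² with d = y − 62.95:
  flange: d = 15.05 mm → contributes +515 499 mm⁴
  web: d = -27.95 mm → contributes +1 332 280 mm⁴
Total I = 1 847 779 mm⁴.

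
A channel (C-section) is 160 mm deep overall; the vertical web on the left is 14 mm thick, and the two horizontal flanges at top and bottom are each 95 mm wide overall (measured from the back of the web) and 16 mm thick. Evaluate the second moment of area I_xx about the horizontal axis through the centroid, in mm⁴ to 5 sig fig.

I_xx ≈ 1.8271 × 10⁷ mm⁴

Treat the section as a set of non-overlapping primitives; coordinates are from the bounding-box lower-left.
Web: 14 × 160, A = 2 240 mm², y = 80 mm, Ī = 4 778 667 mm⁴.
Top flange (beyond web): 81 × 16, A = 1 296 mm², y = 152 mm, Ī = 27 648 mm⁴.
Bottom flange (beyond web): 81 × 16, A = 1 296 mm², y = 8 mm, Ī = 27 648 mm⁴.
By symmetry the centroid is at mid-height, ȳ = 80 mm.
Transfer each piece to the horizontal axis through the centroid using Ī + A·d² with d = y − 80:
  web: d = 0 mm → contributes +4 778 667 mm⁴
  top flange (beyond web): d = 72 mm → contributes +6 746 112 mm⁴
  bottom flange (beyond web): d = -72 mm → contributes +6 746 112 mm⁴
Total I = 18 270 891 mm⁴.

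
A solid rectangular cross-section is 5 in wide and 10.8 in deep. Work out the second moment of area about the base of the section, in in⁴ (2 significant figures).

I_base ≈ 2100 in⁴

The section: 5 × 10.8, A = 54 in², y = 5.4 in, Ī = 524.9 in⁴.
Transfer it to the base of the section using Ī + A·d² with d = y − 0:
  the section: d = 5.4 in → contributes +2 100 in⁴
Total I = 2 100 in⁴.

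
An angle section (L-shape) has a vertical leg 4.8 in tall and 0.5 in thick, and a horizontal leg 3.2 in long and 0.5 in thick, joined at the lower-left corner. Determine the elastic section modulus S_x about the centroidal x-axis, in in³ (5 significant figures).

S_x ≈ 2.7190 in³

Split into non-overlapping primitives; take the origin at the lower-left of the bounding box.
Vertical leg: 0.5 × 4.8, A = 2.4 in², y = 2.4 in, Ī = 4.608 in⁴.
Horizontal leg (remainder): 2.7 × 0.5, A = 1.35 in², y = 0.25 in, Ī = 0.028125 in⁴.
Centroid: ȳ = ΣA·y / ΣA = 1.626 in.
Transfer each piece to the centroidal x-axis using Ī + A·d² with d = y − 1.626:
  vertical leg: d = 0.774 in → contributes +6.045782 in⁴
  horizontal leg (remainder): d = -1.376 in → contributes +2.584183 in⁴
Total I = 8.629965 in⁴.
Extreme fibre distance c = 3.174 in; S = I/c = 2.718956 in³.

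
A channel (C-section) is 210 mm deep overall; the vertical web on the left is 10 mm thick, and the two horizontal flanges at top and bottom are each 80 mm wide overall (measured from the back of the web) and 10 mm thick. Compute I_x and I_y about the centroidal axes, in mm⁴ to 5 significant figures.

I_x ≈ 2.1729 × 10⁷ mm⁴, I_y ≈ 1.9332 × 10⁶ mm⁴

Split into non-overlapping primitives; take the origin at the lower-left of the bounding box.
Web: 10 × 210, A = 2 100 mm², y = 105 mm, Ī = 7 717 500 mm⁴.
Top flange (beyond web): 70 × 10, A = 700 mm², y = 205 mm, Ī = 5833.333 mm⁴.
Bottom flange (beyond web): 70 × 10, A = 700 mm², y = 5 mm, Ī = 5833.333 mm⁴.
By symmetry the centroid is at mid-height, ȳ = 105 mm.
Transfer each piece to the centroidal x-axis using Ī + A·d² with d = y − 105:
  web: d = 0 mm → contributes +7 717 500 mm⁴
  top flange (beyond web): d = 100 mm → contributes +7 005 833 mm⁴
  bottom flange (beyond web): d = -100 mm → contributes +7 005 833 mm⁴
Total I = 21 729 167 mm⁴.
For the y-axis: x̄ = 21 mm.
Repeating about the centroidal y-axis gives I_y = 1 933 167 mm⁴.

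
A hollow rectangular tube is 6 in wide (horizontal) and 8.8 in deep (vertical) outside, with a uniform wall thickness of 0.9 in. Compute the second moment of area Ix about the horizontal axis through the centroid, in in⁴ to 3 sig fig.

Ix ≈ 221 in⁴

Split into non-overlapping primitives; take the origin at the lower-left of the bounding box.
Outer rectangle: 6 × 8.8, A = 52.8 in², y = 4.4 in, Ī = 340.74 in⁴.
Inner void (subtracted): 4.2 × 7, A = 29.4 in², y = 4.4 in, Ī = 120.05 in⁴.
By symmetry the centroid is at mid-height, ȳ = 4.4 in.
All pieces are centred on the horizontal axis through the centroid, so I = ΣĪ (holes subtracted) = 220.69 in⁴.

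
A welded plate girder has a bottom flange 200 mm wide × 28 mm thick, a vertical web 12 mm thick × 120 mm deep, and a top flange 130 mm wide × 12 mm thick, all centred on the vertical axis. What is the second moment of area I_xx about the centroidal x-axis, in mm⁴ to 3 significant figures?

Split into non-overlapping primitives; take the origin at the lower-left of the bounding box.
Bottom plate: 200 × 28, A = 5 600 mm², y = 14 mm, Ī = 365 867 mm⁴.
Web plate: 12 × 120, A = 1 440 mm², y = 88 mm, Ī = 1 728 000 mm⁴.
Top plate: 130 × 12, A = 1 560 mm², y = 154 mm, Ī = 18 720 mm⁴.
Centroid: ȳ = ΣA·y / ΣA = 51.786 mm.
Transfer each piece to the centroidal x-axis using Ī + A·d² with d = y − 51.786:
  bottom plate: d = -37.786 mm → contributes +8 361 464 mm⁴
  web plate: d = 36.214 mm → contributes +3 616 489 mm⁴
  top plate: d = 102.21 mm → contributes +16 317 120 mm⁴
Total I = 28 295 073 mm⁴.

I_xx ≈ 2.83 × 10⁷ mm⁴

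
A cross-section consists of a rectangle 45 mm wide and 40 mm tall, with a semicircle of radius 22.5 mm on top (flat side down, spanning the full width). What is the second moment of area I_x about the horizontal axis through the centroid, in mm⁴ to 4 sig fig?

Decompose the section into non-overlapping parts with the origin at the bottom-left of its bounding rectangle.
Rectangular body: 45 × 40, A = 1 800 mm², y = 20 mm, Ī = 240 000 mm⁴.
Semicircular cap: semicircle r = 22.5, A = 795.216 mm², y = 49.5493 mm, Ī = 28129.5 mm⁴.
Centroid: ȳ = ΣA·y / ΣA = 29.0544 mm.
Transfer each piece to the horizontal axis through the centroid using Ī + A·d² with d = y − 29.0544:
  rectangular body: d = -9.05438 mm → contributes +387 567 mm⁴
  semicircular cap: d = 20.4949 mm → contributes +362 153 mm⁴
Total I = 749 720 mm⁴.

I_x ≈ 7.497 × 10⁵ mm⁴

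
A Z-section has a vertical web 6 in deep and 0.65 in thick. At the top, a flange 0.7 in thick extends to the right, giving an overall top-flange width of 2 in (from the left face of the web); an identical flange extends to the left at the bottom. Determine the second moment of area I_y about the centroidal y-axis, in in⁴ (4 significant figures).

I_y ≈ 2.314 in⁴

Break the section into simple shapes (no overlaps), measuring from the bottom-left corner of the bounding box.
Web: 0.65 × 6, A = 3.9 in², x = 1.675 in, Ī = 0.137313 in⁴.
Top flange (beyond web): 1.35 × 0.7, A = 0.945 in², x = 2.675 in, Ī = 0.143522 in⁴.
Bottom flange (beyond web): 1.35 × 0.7, A = 0.945 in², x = 0.675 in, Ī = 0.143522 in⁴.
Centroid: x̄ = ΣA·x / ΣA = 1.675 in.
Transfer each piece to the centroidal y-axis using Ī + A·d² with d = x − 1.675:
  web: d = 0 in → contributes +0.137313 in⁴
  top flange (beyond web): d = 1 in → contributes +1.08852 in⁴
  bottom flange (beyond web): d = -1 in → contributes +1.08852 in⁴
Total I = 2.31436 in⁴.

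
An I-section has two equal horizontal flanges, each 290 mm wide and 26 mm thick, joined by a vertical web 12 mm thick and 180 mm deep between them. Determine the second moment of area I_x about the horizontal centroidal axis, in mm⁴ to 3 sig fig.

Split into non-overlapping primitives; take the origin at the lower-left of the bounding box.
Bottom flange: 290 × 26, A = 7 540 mm², y = 13 mm, Ī = 424 753 mm⁴.
Web: 12 × 180, A = 2 160 mm², y = 116 mm, Ī = 5 832 000 mm⁴.
Top flange: 290 × 26, A = 7 540 mm², y = 219 mm, Ī = 424 753 mm⁴.
By symmetry the centroid is at mid-height, ȳ = 116 mm.
Transfer each piece to the horizontal centroidal axis using Ī + A·d² with d = y − 116:
  bottom flange: d = -103 mm → contributes +80 416 613 mm⁴
  web: d = 0 mm → contributes +5 832 000 mm⁴
  top flange: d = 103 mm → contributes +80 416 613 mm⁴
Total I = 166 665 227 mm⁴.

I_x ≈ 1.67 × 10⁸ mm⁴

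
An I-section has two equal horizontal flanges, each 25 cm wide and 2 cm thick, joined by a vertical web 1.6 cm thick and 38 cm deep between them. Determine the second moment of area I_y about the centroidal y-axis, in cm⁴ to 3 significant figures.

I_y ≈ 5220 cm⁴

Split into non-overlapping primitives; take the origin at the lower-left of the bounding box.
Bottom flange: 25 × 2, A = 50 cm², x = 12.5 cm, Ī = 2604.2 cm⁴.
Web: 1.6 × 38, A = 60.8 cm², x = 12.5 cm, Ī = 12.971 cm⁴.
Top flange: 25 × 2, A = 50 cm², x = 12.5 cm, Ī = 2604.2 cm⁴.
By symmetry the centroid is at mid-width, x̄ = 12.5 cm.
All pieces are centred on the centroidal y-axis, so I = ΣĪ = 5221.3 cm⁴.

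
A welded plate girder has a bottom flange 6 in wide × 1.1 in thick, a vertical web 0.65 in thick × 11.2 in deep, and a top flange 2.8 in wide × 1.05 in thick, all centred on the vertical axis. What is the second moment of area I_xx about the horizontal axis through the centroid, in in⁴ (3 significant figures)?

I_xx ≈ 407 in⁴

Split into non-overlapping primitives; take the origin at the lower-left of the bounding box.
Bottom plate: 6 × 1.1, A = 6.6 in², y = 0.55 in, Ī = 0.6655 in⁴.
Web plate: 0.65 × 11.2, A = 7.28 in², y = 6.7 in, Ī = 76.1 in⁴.
Top plate: 2.8 × 1.05, A = 2.94 in², y = 12.825 in, Ī = 0.27011 in⁴.
Centroid: ȳ = ΣA·y / ΣA = 5.3574 in.
Transfer each piece to the horizontal axis through the centroid using Ī + A·d² with d = y − 5.3574:
  bottom plate: d = -4.8074 in → contributes +153.2 in⁴
  web plate: d = 1.3426 in → contributes +89.223 in⁴
  top plate: d = 7.4676 in → contributes +164.22 in⁴
Total I = 406.64 in⁴.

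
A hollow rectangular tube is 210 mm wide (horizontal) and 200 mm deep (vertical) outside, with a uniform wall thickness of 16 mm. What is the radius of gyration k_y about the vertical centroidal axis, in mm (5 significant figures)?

Split into non-overlapping primitives; take the origin at the lower-left of the bounding box.
Outer rectangle: 210 × 200, A = 42 000 mm², x = 105 mm, Ī = 154 350 000 mm⁴.
Inner void (subtracted): 178 × 168, A = 29 904 mm², x = 105 mm, Ī = 78 956 528 mm⁴.
By symmetry the centroid is at mid-width, x̄ = 105 mm.
All pieces are centred on the vertical centroidal axis, so I = ΣĪ (holes subtracted) = 75 393 472 mm⁴.
Radius of gyration: k = √(I/A) = √(75 393 472 / 12 096) = 78.94888 mm.

k_y ≈ 78.949 mm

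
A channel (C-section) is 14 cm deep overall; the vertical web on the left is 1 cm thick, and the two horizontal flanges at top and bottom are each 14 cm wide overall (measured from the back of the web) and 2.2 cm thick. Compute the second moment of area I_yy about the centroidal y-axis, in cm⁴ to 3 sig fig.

Split into non-overlapping primitives; take the origin at the lower-left of the bounding box.
Web: 1 × 14, A = 14 cm², x = 0.5 cm, Ī = 1.1667 cm⁴.
Top flange (beyond web): 13 × 2.2, A = 28.6 cm², x = 7.5 cm, Ī = 402.78 cm⁴.
Bottom flange (beyond web): 13 × 2.2, A = 28.6 cm², x = 7.5 cm, Ī = 402.78 cm⁴.
Centroid: x̄ = ΣA·x / ΣA = 6.1236 cm.
Transfer each piece to the centroidal y-axis using Ī + A·d² with d = x − 6.1236:
  web: d = -5.6236 cm → contributes +443.91 cm⁴
  top flange (beyond web): d = 1.3764 cm → contributes +456.97 cm⁴
  bottom flange (beyond web): d = 1.3764 cm → contributes +456.97 cm⁴
Total I = 1357.8 cm⁴.

I_yy ≈ 1360 cm⁴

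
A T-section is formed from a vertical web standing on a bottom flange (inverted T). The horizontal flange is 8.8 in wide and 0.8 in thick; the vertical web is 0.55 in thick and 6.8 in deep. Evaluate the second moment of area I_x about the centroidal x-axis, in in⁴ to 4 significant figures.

I_x ≈ 50.06 in⁴

Treat the section as a set of non-overlapping primitives; coordinates are from the bounding-box lower-left.
Flange: 8.8 × 0.8, A = 7.04 in², y = 0.4 in, Ī = 0.375467 in⁴.
Web: 0.55 × 6.8, A = 3.74 in², y = 4.2 in, Ī = 14.4115 in⁴.
Centroid: ȳ = ΣA·y / ΣA = 1.71837 in.
Transfer each piece to the centroidal x-axis using Ī + A·d² with d = y − 1.71837:
  flange: d = -1.31837 in → contributes +12.6116 in⁴
  web: d = 2.48163 in → contributes +37.4443 in⁴
Total I = 50.0559 in⁴.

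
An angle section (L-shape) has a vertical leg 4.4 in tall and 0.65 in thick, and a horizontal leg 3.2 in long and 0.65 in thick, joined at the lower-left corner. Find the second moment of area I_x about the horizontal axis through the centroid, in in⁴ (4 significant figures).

I_x ≈ 8.362 in⁴

Split into non-overlapping primitives; take the origin at the lower-left of the bounding box.
Vertical leg: 0.65 × 4.4, A = 2.86 in², y = 2.2 in, Ī = 4.61413 in⁴.
Horizontal leg (remainder): 2.55 × 0.65, A = 1.6575 in², y = 0.325 in, Ī = 0.0583578 in⁴.
Centroid: ȳ = ΣA·y / ΣA = 1.51205 in.
Transfer each piece to the horizontal axis through the centroid using Ī + A·d² with d = y − 1.51205:
  vertical leg: d = 0.68795 in → contributes +5.9677 in⁴
  horizontal leg (remainder): d = -1.18705 in → contributes +2.39392 in⁴
Total I = 8.36162 in⁴.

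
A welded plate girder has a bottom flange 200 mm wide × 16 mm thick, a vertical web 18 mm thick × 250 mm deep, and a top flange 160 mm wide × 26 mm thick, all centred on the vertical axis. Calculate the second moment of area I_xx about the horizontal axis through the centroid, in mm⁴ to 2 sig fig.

Decompose the section into non-overlapping parts with the origin at the bottom-left of its bounding rectangle.
Bottom plate: 200 × 16, A = 3 200 mm², y = 8 mm, Ī = 68 267 mm⁴.
Web plate: 18 × 250, A = 4 500 mm², y = 141 mm, Ī = 23 437 500 mm⁴.
Top plate: 160 × 26, A = 4 160 mm², y = 279 mm, Ī = 234 347 mm⁴.
Centroid: ȳ = ΣA·y / ΣA = 153.5 mm.
Transfer each piece to the horizontal axis through the centroid using Ī + A·d² with d = y − 153.5:
  bottom plate: d = -145.5 mm → contributes +67 831 127 mm⁴
  web plate: d = -12.52 mm → contributes +24 142 808 mm⁴
  top plate: d = 125.5 mm → contributes +65 735 139 mm⁴
Total I = 157 709 074 mm⁴.

I_xx ≈ 1.6 × 10⁸ mm⁴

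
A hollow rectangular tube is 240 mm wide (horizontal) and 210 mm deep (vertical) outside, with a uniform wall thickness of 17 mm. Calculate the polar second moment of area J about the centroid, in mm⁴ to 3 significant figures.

Treat the section as a set of non-overlapping primitives; coordinates are from the bounding-box lower-left.
Outer rectangle: 240 × 210, A = 50 400 mm², y = 105 mm, Ī = 185 220 000 mm⁴.
Inner void (subtracted): 206 × 176, A = 36 256 mm², y = 105 mm, Ī = 93 588 821 mm⁴.
By symmetry the centroid is at mid-height, ȳ = 105 mm.
All pieces are centred on the centroidal x-axis, so I = ΣĪ (holes subtracted) = 91 631 179 mm⁴.
Repeating about the centroidal y-axis gives I_y = 113 706 699 mm⁴.
Polar second moment: J = I_x + I_y = 205 337 877 mm⁴.

J ≈ 2.05 × 10⁸ mm⁴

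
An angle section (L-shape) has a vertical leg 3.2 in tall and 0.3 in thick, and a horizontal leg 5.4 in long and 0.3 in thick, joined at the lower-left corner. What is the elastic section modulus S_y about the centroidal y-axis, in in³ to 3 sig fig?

Break the section into simple shapes (no overlaps), measuring from the bottom-left corner of the bounding box.
Vertical leg: 0.3 × 3.2, A = 0.96 in², x = 0.15 in, Ī = 0.0072 in⁴.
Horizontal leg (remainder): 5.1 × 0.3, A = 1.53 in², x = 2.85 in, Ī = 3.3163 in⁴.
Centroid: x̄ = ΣA·x / ΣA = 1.809 in.
Transfer each piece to the centroidal y-axis using Ī + A·d² with d = x − 1.809:
  vertical leg: d = -1.659 in → contributes +2.6495 in⁴
  horizontal leg (remainder): d = 1.041 in → contributes +4.9742 in⁴
Total I = 7.6237 in⁴.
Extreme fibre distance c = 3.591 in; S = I/c = 2.123 in³.

S_y ≈ 2.12 in³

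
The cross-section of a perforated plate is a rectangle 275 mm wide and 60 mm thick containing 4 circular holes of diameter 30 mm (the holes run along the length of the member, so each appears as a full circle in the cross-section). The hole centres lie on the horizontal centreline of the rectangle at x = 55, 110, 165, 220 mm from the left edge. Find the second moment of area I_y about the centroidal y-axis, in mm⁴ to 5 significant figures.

Split into non-overlapping primitives; take the origin at the lower-left of the bounding box.
Plate: 275 × 60, A = 16 500 mm², x = 137.5 mm, Ī = 103 984 375 mm⁴.
Hole 1 (subtracted): ⌀30, A = 706.8583 mm², x = 55 mm, Ī = 39760.78 mm⁴.
Hole 2 (subtracted): ⌀30, A = 706.8583 mm², x = 110 mm, Ī = 39760.78 mm⁴.
Hole 3 (subtracted): ⌀30, A = 706.8583 mm², x = 165 mm, Ī = 39760.78 mm⁴.
Hole 4 (subtracted): ⌀30, A = 706.8583 mm², x = 220 mm, Ī = 39760.78 mm⁴.
By symmetry the centroid is at mid-width, x̄ = 137.5 mm.
Transfer each piece to the centroidal y-axis using Ī + A·d² with d = x − 137.5:
  plate: d = 0 mm → contributes +103 984 375 mm⁴
  hole 1: d = -82.5 mm → contributes −4 850 815 mm⁴
  hole 2: d = -27.5 mm → contributes −574322.4 mm⁴
  hole 3: d = 27.5 mm → contributes −574322.4 mm⁴
  hole 4: d = 82.5 mm → contributes −4 850 815 mm⁴
Total I = 93 134 099 mm⁴.

I_y ≈ 9.3134 × 10⁷ mm⁴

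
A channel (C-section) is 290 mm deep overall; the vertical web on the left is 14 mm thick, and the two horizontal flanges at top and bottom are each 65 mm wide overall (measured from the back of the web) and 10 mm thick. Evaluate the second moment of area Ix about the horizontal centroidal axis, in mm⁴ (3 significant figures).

Ix ≈ 4.85 × 10⁷ mm⁴

Split into non-overlapping primitives; take the origin at the lower-left of the bounding box.
Web: 14 × 290, A = 4 060 mm², y = 145 mm, Ī = 28 453 833 mm⁴.
Top flange (beyond web): 51 × 10, A = 510 mm², y = 285 mm, Ī = 4 250 mm⁴.
Bottom flange (beyond web): 51 × 10, A = 510 mm², y = 5 mm, Ī = 4 250 mm⁴.
By symmetry the centroid is at mid-height, ȳ = 145 mm.
Transfer each piece to the horizontal centroidal axis using Ī + A·d² with d = y − 145:
  web: d = 0 mm → contributes +28 453 833 mm⁴
  top flange (beyond web): d = 140 mm → contributes +10 000 250 mm⁴
  bottom flange (beyond web): d = -140 mm → contributes +10 000 250 mm⁴
Total I = 48 454 333 mm⁴.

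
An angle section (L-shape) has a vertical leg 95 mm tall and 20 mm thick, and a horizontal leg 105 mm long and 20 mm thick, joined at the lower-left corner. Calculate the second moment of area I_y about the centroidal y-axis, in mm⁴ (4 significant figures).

Split into non-overlapping primitives; take the origin at the lower-left of the bounding box.
Vertical leg: 20 × 95, A = 1 900 mm², x = 10 mm, Ī = 63333.3 mm⁴.
Horizontal leg (remainder): 85 × 20, A = 1 700 mm², x = 62.5 mm, Ī = 1 023 542 mm⁴.
Centroid: x̄ = ΣA·x / ΣA = 34.7917 mm.
Transfer each piece to the centroidal y-axis using Ī + A·d² with d = x − 34.7917:
  vertical leg: d = -24.7917 mm → contributes +1 231 124 mm⁴
  horizontal leg (remainder): d = 27.7083 mm → contributes +2 328 720 mm⁴
Total I = 3 559 844 mm⁴.

I_y ≈ 3.560 × 10⁶ mm⁴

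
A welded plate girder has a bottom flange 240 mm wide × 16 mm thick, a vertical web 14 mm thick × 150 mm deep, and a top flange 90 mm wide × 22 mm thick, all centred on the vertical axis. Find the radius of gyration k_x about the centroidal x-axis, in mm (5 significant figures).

k_x ≈ 73.181 mm

Treat the section as a set of non-overlapping primitives; coordinates are from the bounding-box lower-left.
Bottom plate: 240 × 16, A = 3 840 mm², y = 8 mm, Ī = 81 920 mm⁴.
Web plate: 14 × 150, A = 2 100 mm², y = 91 mm, Ī = 3 937 500 mm⁴.
Top plate: 90 × 22, A = 1 980 mm², y = 177 mm, Ī = 79 860 mm⁴.
Centroid: ȳ = ΣA·y / ΣA = 72.25758 mm.
Transfer each piece to the centroidal x-axis using Ī + A·d² with d = y − 72.25758:
  bottom plate: d = -64.25758 mm → contributes +15 937 418 mm⁴
  web plate: d = 18.74242 mm → contributes +4 675 185 mm⁴
  top plate: d = 104.7424 mm → contributes +21 802 391 mm⁴
Total I = 42 414 995 mm⁴.
Radius of gyration: k = √(I/A) = √(42 414 995 / 7 920) = 73.18079 mm.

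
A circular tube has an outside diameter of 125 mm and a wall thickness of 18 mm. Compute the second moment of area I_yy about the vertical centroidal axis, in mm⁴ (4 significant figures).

I_yy ≈ 8.904 × 10⁶ mm⁴

Break the section into simple shapes (no overlaps), measuring from the bottom-left corner of the bounding box.
Outer circle: ⌀125, A = 12271.8 mm², x = 62.5 mm, Ī = 11 984 225 mm⁴.
Bore (subtracted): ⌀89, A = 6221.14 mm², x = 62.5 mm, Ī = 3 079 853 mm⁴.
By symmetry the centroid is at mid-width, x̄ = 62.5 mm.
All pieces are centred on the vertical centroidal axis, so I = ΣĪ (holes subtracted) = 8 904 372 mm⁴.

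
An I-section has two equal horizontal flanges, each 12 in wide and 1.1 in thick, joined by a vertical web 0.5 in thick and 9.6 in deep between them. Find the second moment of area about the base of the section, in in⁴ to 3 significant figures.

Treat the section as a set of non-overlapping primitives; coordinates are from the bounding-box lower-left.
Bottom flange: 12 × 1.1, A = 13.2 in², y = 0.55 in, Ī = 1.331 in⁴.
Web: 0.5 × 9.6, A = 4.8 in², y = 5.9 in, Ī = 36.864 in⁴.
Top flange: 12 × 1.1, A = 13.2 in², y = 11.25 in, Ī = 1.331 in⁴.
Transfer each piece to the bottom edge using Ī + A·d² with d = y − 0:
  bottom flange: d = 0.55 in → contributes +5.324 in⁴
  web: d = 5.9 in → contributes +203.95 in⁴
  top flange: d = 11.25 in → contributes +1 672 in⁴
Total I = 1881.2 in⁴.

I_base ≈ 1880 in⁴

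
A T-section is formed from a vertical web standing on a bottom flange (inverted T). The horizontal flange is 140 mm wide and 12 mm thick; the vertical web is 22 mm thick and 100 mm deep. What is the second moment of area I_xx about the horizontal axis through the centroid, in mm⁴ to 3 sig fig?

Decompose the section into non-overlapping parts with the origin at the bottom-left of its bounding rectangle.
Flange: 140 × 12, A = 1 680 mm², y = 6 mm, Ī = 20 160 mm⁴.
Web: 22 × 100, A = 2 200 mm², y = 62 mm, Ī = 1 833 333 mm⁴.
Centroid: ȳ = ΣA·y / ΣA = 37.753 mm.
Transfer each piece to the horizontal axis through the centroid using Ī + A·d² with d = y − 37.753:
  flange: d = -31.753 mm → contributes +1 713 980 mm⁴
  web: d = 24.247 mm → contributes +3 126 796 mm⁴
Total I = 4 840 776 mm⁴.

I_xx ≈ 4.84 × 10⁶ mm⁴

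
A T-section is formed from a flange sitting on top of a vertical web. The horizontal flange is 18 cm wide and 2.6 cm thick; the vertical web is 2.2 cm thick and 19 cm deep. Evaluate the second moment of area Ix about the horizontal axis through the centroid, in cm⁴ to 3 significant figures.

Ix ≈ 3860 cm⁴

Treat the section as a set of non-overlapping primitives; coordinates are from the bounding-box lower-left.
Flange: 18 × 2.6, A = 46.8 cm², y = 20.3 cm, Ī = 26.364 cm⁴.
Web: 2.2 × 19, A = 41.8 cm², y = 9.5 cm, Ī = 1257.5 cm⁴.
Centroid: ȳ = ΣA·y / ΣA = 15.205 cm.
Transfer each piece to the horizontal axis through the centroid using Ī + A·d² with d = y − 15.205:
  flange: d = 5.0953 cm → contributes +1241.4 cm⁴
  web: d = -5.7047 cm → contributes +2617.8 cm⁴
Total I = 3859.2 cm⁴.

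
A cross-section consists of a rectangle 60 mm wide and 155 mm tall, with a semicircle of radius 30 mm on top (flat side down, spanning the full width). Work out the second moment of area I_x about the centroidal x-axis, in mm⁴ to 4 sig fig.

Split into non-overlapping primitives; take the origin at the lower-left of the bounding box.
Rectangular body: 60 × 155, A = 9 300 mm², y = 77.5 mm, Ī = 18 619 375 mm⁴.
Semicircular cap: semicircle r = 30, A = 1413.72 mm², y = 167.732 mm, Ī = 88903.1 mm⁴.
Centroid: ȳ = ΣA·y / ΣA = 89.4065 mm.
Transfer each piece to the centroidal x-axis using Ī + A·d² with d = y − 89.4065:
  rectangular body: d = -11.9065 mm → contributes +19 937 791 mm⁴
  semicircular cap: d = 78.3259 mm → contributes +8 761 975 mm⁴
Total I = 28 699 766 mm⁴.

I_x ≈ 2.870 × 10⁷ mm⁴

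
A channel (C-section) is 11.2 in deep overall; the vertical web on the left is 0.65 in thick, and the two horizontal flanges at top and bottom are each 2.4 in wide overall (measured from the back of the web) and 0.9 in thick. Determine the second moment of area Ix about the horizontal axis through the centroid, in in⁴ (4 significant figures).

Ix ≈ 159.9 in⁴

Treat the section as a set of non-overlapping primitives; coordinates are from the bounding-box lower-left.
Web: 0.65 × 11.2, A = 7.28 in², y = 5.6 in, Ī = 76.1003 in⁴.
Top flange (beyond web): 1.75 × 0.9, A = 1.575 in², y = 10.75 in, Ī = 0.106313 in⁴.
Bottom flange (beyond web): 1.75 × 0.9, A = 1.575 in², y = 0.45 in, Ī = 0.106313 in⁴.
By symmetry the centroid is at mid-height, ȳ = 5.6 in.
Transfer each piece to the horizontal axis through the centroid using Ī + A·d² with d = y − 5.6:
  web: d = 0 in → contributes +76.1003 in⁴
  top flange (beyond web): d = 5.15 in → contributes +41.8793 in⁴
  bottom flange (beyond web): d = -5.15 in → contributes +41.8793 in⁴
Total I = 159.859 in⁴.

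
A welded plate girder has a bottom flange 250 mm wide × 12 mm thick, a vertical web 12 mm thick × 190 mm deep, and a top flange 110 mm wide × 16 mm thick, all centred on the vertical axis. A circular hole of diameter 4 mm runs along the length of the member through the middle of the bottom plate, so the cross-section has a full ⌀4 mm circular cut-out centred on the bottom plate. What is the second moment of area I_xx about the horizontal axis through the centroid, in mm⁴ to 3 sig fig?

Decompose the section into non-overlapping parts with the origin at the bottom-left of its bounding rectangle.
Bottom plate: 250 × 12, A = 3 000 mm², y = 6 mm, Ī = 36 000 mm⁴.
Web plate: 12 × 190, A = 2 280 mm², y = 107 mm, Ī = 6 859 000 mm⁴.
Top plate: 110 × 16, A = 1 760 mm², y = 210 mm, Ī = 37 547 mm⁴.
Hole (subtracted): ⌀4, A = 12.566 mm², y = 6 mm, Ī = 12.566 mm⁴.
Centroid: ȳ = ΣA·y / ΣA = 89.86 mm.
Transfer each piece to the horizontal axis through the centroid using Ī + A·d² with d = y − 89.86:
  bottom plate: d = -83.86 mm → contributes +21 133 457 mm⁴
  web plate: d = 17.14 mm → contributes +7 528 824 mm⁴
  top plate: d = 120.14 mm → contributes +25 440 752 mm⁴
  hole: d = -83.86 mm → contributes −88 385 mm⁴
Total I = 54 014 648 mm⁴.

I_xx ≈ 5.40 × 10⁷ mm⁴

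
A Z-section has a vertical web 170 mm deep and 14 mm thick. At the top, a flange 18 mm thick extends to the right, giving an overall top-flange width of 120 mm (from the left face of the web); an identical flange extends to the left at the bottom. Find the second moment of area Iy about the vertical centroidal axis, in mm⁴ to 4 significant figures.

Split into non-overlapping primitives; take the origin at the lower-left of the bounding box.
Web: 14 × 170, A = 2 380 mm², x = 113 mm, Ī = 38873.3 mm⁴.
Top flange (beyond web): 106 × 18, A = 1 908 mm², x = 173 mm, Ī = 1 786 524 mm⁴.
Bottom flange (beyond web): 106 × 18, A = 1 908 mm², x = 53 mm, Ī = 1 786 524 mm⁴.
Centroid: x̄ = ΣA·x / ΣA = 113 mm.
Transfer each piece to the vertical centroidal axis using Ī + A·d² with d = x − 113:
  web: d = 0 mm → contributes +38873.3 mm⁴
  top flange (beyond web): d = 60 mm → contributes +8 655 324 mm⁴
  bottom flange (beyond web): d = -60 mm → contributes +8 655 324 mm⁴
Total I = 17 349 521 mm⁴.

Iy ≈ 1.735 × 10⁷ mm⁴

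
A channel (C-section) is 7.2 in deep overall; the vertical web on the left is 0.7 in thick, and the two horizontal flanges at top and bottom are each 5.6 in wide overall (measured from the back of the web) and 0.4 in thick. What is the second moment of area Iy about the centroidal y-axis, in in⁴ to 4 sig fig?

Iy ≈ 25.34 in⁴

Decompose the section into non-overlapping parts with the origin at the bottom-left of its bounding rectangle.
Web: 0.7 × 7.2, A = 5.04 in², x = 0.35 in, Ī = 0.2058 in⁴.
Top flange (beyond web): 4.9 × 0.4, A = 1.96 in², x = 3.15 in, Ī = 3.92163 in⁴.
Bottom flange (beyond web): 4.9 × 0.4, A = 1.96 in², x = 3.15 in, Ī = 3.92163 in⁴.
Centroid: x̄ = ΣA·x / ΣA = 1.575 in.
Transfer each piece to the centroidal y-axis using Ī + A·d² with d = x − 1.575:
  web: d = -1.225 in → contributes +7.76895 in⁴
  top flange (beyond web): d = 1.575 in → contributes +8.78366 in⁴
  bottom flange (beyond web): d = 1.575 in → contributes +8.78366 in⁴
Total I = 25.3363 in⁴.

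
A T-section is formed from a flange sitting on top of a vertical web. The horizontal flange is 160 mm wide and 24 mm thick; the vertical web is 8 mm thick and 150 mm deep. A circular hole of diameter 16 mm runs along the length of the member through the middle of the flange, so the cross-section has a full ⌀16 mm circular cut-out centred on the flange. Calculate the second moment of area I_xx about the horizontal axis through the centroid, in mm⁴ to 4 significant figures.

I_xx ≈ 9.261 × 10⁶ mm⁴

Break the section into simple shapes (no overlaps), measuring from the bottom-left corner of the bounding box.
Flange: 160 × 24, A = 3 840 mm², y = 162 mm, Ī = 184 320 mm⁴.
Web: 8 × 150, A = 1 200 mm², y = 75 mm, Ī = 2 250 000 mm⁴.
Hole (subtracted): ⌀16, A = 201.062 mm², y = 162 mm, Ī = 3216.99 mm⁴.
Centroid: ȳ = ΣA·y / ΣA = 140.425 mm.
Transfer each piece to the horizontal axis through the centroid using Ī + A·d² with d = y − 140.425:
  flange: d = 21.575 mm → contributes +1 971 763 mm⁴
  web: d = -65.425 mm → contributes +7 386 520 mm⁴
  hole: d = 21.575 mm → contributes −96807.3 mm⁴
Total I = 9 261 475 mm⁴.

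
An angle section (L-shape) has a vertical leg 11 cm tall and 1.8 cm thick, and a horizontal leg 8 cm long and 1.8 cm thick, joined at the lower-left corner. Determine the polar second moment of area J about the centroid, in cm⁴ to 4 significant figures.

Split into non-overlapping primitives; take the origin at the lower-left of the bounding box.
Vertical leg: 1.8 × 11, A = 19.8 cm², y = 5.5 cm, Ī = 199.65 cm⁴.
Horizontal leg (remainder): 6.2 × 1.8, A = 11.16 cm², y = 0.9 cm, Ī = 3.0132 cm⁴.
Centroid: ȳ = ΣA·y / ΣA = 3.84186 cm.
Transfer each piece to the centroidal x-axis using Ī + A·d² with d = y − 3.84186:
  vertical leg: d = 1.65814 cm → contributes +254.089 cm⁴
  horizontal leg (remainder): d = -2.94186 cm → contributes +99.5979 cm⁴
Total I = 353.687 cm⁴.
For the y-axis: x̄ = 2.34186 cm.
Repeating about the centroidal y-axis gives I_y = 155.291 cm⁴.
Polar second moment: J = I_x + I_y = 508.977 cm⁴.

J ≈ 509.0 cm⁴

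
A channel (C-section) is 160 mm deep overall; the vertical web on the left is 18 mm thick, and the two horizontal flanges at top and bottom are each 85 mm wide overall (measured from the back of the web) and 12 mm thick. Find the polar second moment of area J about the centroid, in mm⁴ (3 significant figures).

J ≈ 1.75 × 10⁷ mm⁴

Split into non-overlapping primitives; take the origin at the lower-left of the bounding box.
Web: 18 × 160, A = 2 880 mm², y = 80 mm, Ī = 6 144 000 mm⁴.
Top flange (beyond web): 67 × 12, A = 804 mm², y = 154 mm, Ī = 9 648 mm⁴.
Bottom flange (beyond web): 67 × 12, A = 804 mm², y = 6 mm, Ī = 9 648 mm⁴.
By symmetry the centroid is at mid-height, ȳ = 80 mm.
Transfer each piece to the centroidal x-axis using Ī + A·d² with d = y − 80:
  web: d = 0 mm → contributes +6 144 000 mm⁴
  top flange (beyond web): d = 74 mm → contributes +4 412 352 mm⁴
  bottom flange (beyond web): d = -74 mm → contributes +4 412 352 mm⁴
Total I = 14 968 704 mm⁴.
For the y-axis: x̄ = 24.227 mm.
Repeating about the centroidal y-axis gives I_y = 2 543 104 mm⁴.
Polar second moment: J = I_x + I_y = 17 511 808 mm⁴.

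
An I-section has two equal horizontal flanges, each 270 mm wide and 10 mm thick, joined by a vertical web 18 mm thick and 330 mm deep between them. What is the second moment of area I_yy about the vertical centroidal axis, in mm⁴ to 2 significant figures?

Split into non-overlapping primitives; take the origin at the lower-left of the bounding box.
Bottom flange: 270 × 10, A = 2 700 mm², x = 135 mm, Ī = 16 402 500 mm⁴.
Web: 18 × 330, A = 5 940 mm², x = 135 mm, Ī = 160 380 mm⁴.
Top flange: 270 × 10, A = 2 700 mm², x = 135 mm, Ī = 16 402 500 mm⁴.
By symmetry the centroid is at mid-width, x̄ = 135 mm.
All pieces are centred on the vertical centroidal axis, so I = ΣĪ = 32 965 380 mm⁴.

I_yy ≈ 3.3 × 10⁷ mm⁴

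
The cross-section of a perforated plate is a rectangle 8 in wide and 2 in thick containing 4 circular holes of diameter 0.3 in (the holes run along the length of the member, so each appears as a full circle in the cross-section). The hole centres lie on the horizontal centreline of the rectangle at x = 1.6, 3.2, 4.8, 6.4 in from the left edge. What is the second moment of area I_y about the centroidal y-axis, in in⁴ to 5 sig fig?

I_y ≈ 84.427 in⁴

Treat the section as a set of non-overlapping primitives; coordinates are from the bounding-box lower-left.
Plate: 8 × 2, A = 16 in², x = 4 in, Ī = 85.33333 in⁴.
Hole 1 (subtracted): ⌀0.3, A = 0.07068583 in², x = 1.6 in, Ī = 0.0003976078 in⁴.
Hole 2 (subtracted): ⌀0.3, A = 0.07068583 in², x = 3.2 in, Ī = 0.0003976078 in⁴.
Hole 3 (subtracted): ⌀0.3, A = 0.07068583 in², x = 4.8 in, Ī = 0.0003976078 in⁴.
Hole 4 (subtracted): ⌀0.3, A = 0.07068583 in², x = 6.4 in, Ī = 0.0003976078 in⁴.
By symmetry the centroid is at mid-width, x̄ = 4 in.
Transfer each piece to the centroidal y-axis using Ī + A·d² with d = x − 4:
  plate: d = 0 in → contributes +85.33333 in⁴
  hole 1: d = -2.4 in → contributes −0.407548 in⁴
  hole 2: d = -0.8 in → contributes −0.04563654 in⁴
  hole 3: d = 0.8 in → contributes −0.04563654 in⁴
  hole 4: d = 2.4 in → contributes −0.407548 in⁴
Total I = 84.42696 in⁴.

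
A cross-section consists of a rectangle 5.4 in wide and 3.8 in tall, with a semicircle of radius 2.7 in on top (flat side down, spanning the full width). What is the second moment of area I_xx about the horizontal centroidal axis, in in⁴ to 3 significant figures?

I_xx ≈ 98.7 in⁴

Split into non-overlapping primitives; take the origin at the lower-left of the bounding box.
Rectangular body: 5.4 × 3.8, A = 20.52 in², y = 1.9 in, Ī = 24.692 in⁴.
Semicircular cap: semicircle r = 2.7, A = 11.451 in², y = 4.9459 in, Ī = 5.8329 in⁴.
Centroid: ȳ = ΣA·y / ΣA = 2.991 in.
Transfer each piece to the horizontal centroidal axis using Ī + A·d² with d = y − 2.991:
  rectangular body: d = -1.091 in → contributes +49.115 in⁴
  semicircular cap: d = 1.955 in → contributes +49.597 in⁴
Total I = 98.713 in⁴.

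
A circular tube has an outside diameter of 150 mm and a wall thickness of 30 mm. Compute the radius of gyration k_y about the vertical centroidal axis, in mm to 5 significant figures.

Decompose the section into non-overlapping parts with the origin at the bottom-left of its bounding rectangle.
Outer circle: ⌀150, A = 17671.46 mm², x = 75 mm, Ī = 24 850 489 mm⁴.
Bore (subtracted): ⌀90, A = 6361.725 mm², x = 75 mm, Ī = 3 220 623 mm⁴.
By symmetry the centroid is at mid-width, x̄ = 75 mm.
All pieces are centred on the vertical centroidal axis, so I = ΣĪ (holes subtracted) = 21 629 865 mm⁴.
Radius of gyration: k = √(I/A) = √(21 629 865 / 11309.73) = 43.73214 mm.

k_y ≈ 43.732 mm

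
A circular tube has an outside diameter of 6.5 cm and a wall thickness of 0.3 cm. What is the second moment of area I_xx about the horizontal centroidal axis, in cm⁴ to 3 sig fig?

I_xx ≈ 28.1 cm⁴

Treat the section as a set of non-overlapping primitives; coordinates are from the bounding-box lower-left.
Outer circle: ⌀6.5, A = 33.183 cm², y = 3.25 cm, Ī = 87.624 cm⁴.
Bore (subtracted): ⌀5.9, A = 27.34 cm², y = 3.25 cm, Ī = 59.481 cm⁴.
By symmetry the centroid is at mid-height, ȳ = 3.25 cm.
All pieces are centred on the horizontal centroidal axis, so I = ΣĪ (holes subtracted) = 28.143 cm⁴.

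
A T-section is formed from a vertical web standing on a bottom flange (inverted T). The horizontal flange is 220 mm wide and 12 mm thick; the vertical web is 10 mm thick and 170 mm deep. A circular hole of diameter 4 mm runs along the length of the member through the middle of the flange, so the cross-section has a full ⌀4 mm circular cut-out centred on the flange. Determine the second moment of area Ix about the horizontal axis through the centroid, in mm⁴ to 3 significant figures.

Split into non-overlapping primitives; take the origin at the lower-left of the bounding box.
Flange: 220 × 12, A = 2 640 mm², y = 6 mm, Ī = 31 680 mm⁴.
Web: 10 × 170, A = 1 700 mm², y = 97 mm, Ī = 4 094 167 mm⁴.
Hole (subtracted): ⌀4, A = 12.566 mm², y = 6 mm, Ī = 12.566 mm⁴.
Centroid: ȳ = ΣA·y / ΣA = 41.749 mm.
Transfer each piece to the horizontal axis through the centroid using Ī + A·d² with d = y − 41.749:
  flange: d = -35.749 mm → contributes +3 405 514 mm⁴
  web: d = 55.251 mm → contributes +9 283 773 mm⁴
  hole: d = -35.749 mm → contributes −16 072 mm⁴
Total I = 12 673 215 mm⁴.

Ix ≈ 1.27 × 10⁷ mm⁴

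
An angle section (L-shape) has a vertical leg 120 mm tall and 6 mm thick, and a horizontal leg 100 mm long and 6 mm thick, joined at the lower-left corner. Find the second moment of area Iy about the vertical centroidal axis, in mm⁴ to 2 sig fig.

Iy ≈ 1.2 × 10⁶ mm⁴

Treat the section as a set of non-overlapping primitives; coordinates are from the bounding-box lower-left.
Vertical leg: 6 × 120, A = 720 mm², x = 3 mm, Ī = 2 160 mm⁴.
Horizontal leg (remainder): 94 × 6, A = 564 mm², x = 53 mm, Ī = 415 292 mm⁴.
Centroid: x̄ = ΣA·x / ΣA = 24.96 mm.
Transfer each piece to the vertical centroidal axis using Ī + A·d² with d = x − 24.96:
  vertical leg: d = -21.96 mm → contributes +349 457 mm⁴
  horizontal leg (remainder): d = 28.04 mm → contributes +858 649 mm⁴
Total I = 1 208 106 mm⁴.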